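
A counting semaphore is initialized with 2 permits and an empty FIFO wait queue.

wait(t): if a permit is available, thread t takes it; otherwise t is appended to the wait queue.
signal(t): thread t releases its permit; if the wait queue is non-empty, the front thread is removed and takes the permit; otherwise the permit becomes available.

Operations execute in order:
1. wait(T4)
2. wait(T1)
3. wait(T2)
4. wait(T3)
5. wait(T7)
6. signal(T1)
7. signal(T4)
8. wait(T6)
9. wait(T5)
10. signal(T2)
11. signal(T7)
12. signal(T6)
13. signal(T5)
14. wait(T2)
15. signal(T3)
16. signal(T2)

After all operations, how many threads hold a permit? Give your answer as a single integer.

Step 1: wait(T4) -> count=1 queue=[] holders={T4}
Step 2: wait(T1) -> count=0 queue=[] holders={T1,T4}
Step 3: wait(T2) -> count=0 queue=[T2] holders={T1,T4}
Step 4: wait(T3) -> count=0 queue=[T2,T3] holders={T1,T4}
Step 5: wait(T7) -> count=0 queue=[T2,T3,T7] holders={T1,T4}
Step 6: signal(T1) -> count=0 queue=[T3,T7] holders={T2,T4}
Step 7: signal(T4) -> count=0 queue=[T7] holders={T2,T3}
Step 8: wait(T6) -> count=0 queue=[T7,T6] holders={T2,T3}
Step 9: wait(T5) -> count=0 queue=[T7,T6,T5] holders={T2,T3}
Step 10: signal(T2) -> count=0 queue=[T6,T5] holders={T3,T7}
Step 11: signal(T7) -> count=0 queue=[T5] holders={T3,T6}
Step 12: signal(T6) -> count=0 queue=[] holders={T3,T5}
Step 13: signal(T5) -> count=1 queue=[] holders={T3}
Step 14: wait(T2) -> count=0 queue=[] holders={T2,T3}
Step 15: signal(T3) -> count=1 queue=[] holders={T2}
Step 16: signal(T2) -> count=2 queue=[] holders={none}
Final holders: {none} -> 0 thread(s)

Answer: 0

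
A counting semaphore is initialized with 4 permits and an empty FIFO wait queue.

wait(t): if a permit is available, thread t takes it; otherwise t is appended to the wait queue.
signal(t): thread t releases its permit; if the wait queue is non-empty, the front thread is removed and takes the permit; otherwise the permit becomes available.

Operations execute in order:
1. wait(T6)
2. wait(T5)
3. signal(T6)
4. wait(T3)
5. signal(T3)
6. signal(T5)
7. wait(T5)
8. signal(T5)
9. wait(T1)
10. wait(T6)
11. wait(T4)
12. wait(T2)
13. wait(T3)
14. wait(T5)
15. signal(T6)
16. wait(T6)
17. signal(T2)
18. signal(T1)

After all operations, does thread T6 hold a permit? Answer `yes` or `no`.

Answer: yes

Derivation:
Step 1: wait(T6) -> count=3 queue=[] holders={T6}
Step 2: wait(T5) -> count=2 queue=[] holders={T5,T6}
Step 3: signal(T6) -> count=3 queue=[] holders={T5}
Step 4: wait(T3) -> count=2 queue=[] holders={T3,T5}
Step 5: signal(T3) -> count=3 queue=[] holders={T5}
Step 6: signal(T5) -> count=4 queue=[] holders={none}
Step 7: wait(T5) -> count=3 queue=[] holders={T5}
Step 8: signal(T5) -> count=4 queue=[] holders={none}
Step 9: wait(T1) -> count=3 queue=[] holders={T1}
Step 10: wait(T6) -> count=2 queue=[] holders={T1,T6}
Step 11: wait(T4) -> count=1 queue=[] holders={T1,T4,T6}
Step 12: wait(T2) -> count=0 queue=[] holders={T1,T2,T4,T6}
Step 13: wait(T3) -> count=0 queue=[T3] holders={T1,T2,T4,T6}
Step 14: wait(T5) -> count=0 queue=[T3,T5] holders={T1,T2,T4,T6}
Step 15: signal(T6) -> count=0 queue=[T5] holders={T1,T2,T3,T4}
Step 16: wait(T6) -> count=0 queue=[T5,T6] holders={T1,T2,T3,T4}
Step 17: signal(T2) -> count=0 queue=[T6] holders={T1,T3,T4,T5}
Step 18: signal(T1) -> count=0 queue=[] holders={T3,T4,T5,T6}
Final holders: {T3,T4,T5,T6} -> T6 in holders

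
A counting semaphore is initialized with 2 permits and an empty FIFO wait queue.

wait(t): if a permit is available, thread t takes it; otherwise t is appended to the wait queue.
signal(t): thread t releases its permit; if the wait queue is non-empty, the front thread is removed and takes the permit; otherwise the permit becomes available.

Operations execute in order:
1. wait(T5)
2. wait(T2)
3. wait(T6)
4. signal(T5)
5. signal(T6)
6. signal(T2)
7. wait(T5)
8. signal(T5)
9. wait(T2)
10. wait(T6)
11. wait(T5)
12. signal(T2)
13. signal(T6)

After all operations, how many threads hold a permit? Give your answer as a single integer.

Step 1: wait(T5) -> count=1 queue=[] holders={T5}
Step 2: wait(T2) -> count=0 queue=[] holders={T2,T5}
Step 3: wait(T6) -> count=0 queue=[T6] holders={T2,T5}
Step 4: signal(T5) -> count=0 queue=[] holders={T2,T6}
Step 5: signal(T6) -> count=1 queue=[] holders={T2}
Step 6: signal(T2) -> count=2 queue=[] holders={none}
Step 7: wait(T5) -> count=1 queue=[] holders={T5}
Step 8: signal(T5) -> count=2 queue=[] holders={none}
Step 9: wait(T2) -> count=1 queue=[] holders={T2}
Step 10: wait(T6) -> count=0 queue=[] holders={T2,T6}
Step 11: wait(T5) -> count=0 queue=[T5] holders={T2,T6}
Step 12: signal(T2) -> count=0 queue=[] holders={T5,T6}
Step 13: signal(T6) -> count=1 queue=[] holders={T5}
Final holders: {T5} -> 1 thread(s)

Answer: 1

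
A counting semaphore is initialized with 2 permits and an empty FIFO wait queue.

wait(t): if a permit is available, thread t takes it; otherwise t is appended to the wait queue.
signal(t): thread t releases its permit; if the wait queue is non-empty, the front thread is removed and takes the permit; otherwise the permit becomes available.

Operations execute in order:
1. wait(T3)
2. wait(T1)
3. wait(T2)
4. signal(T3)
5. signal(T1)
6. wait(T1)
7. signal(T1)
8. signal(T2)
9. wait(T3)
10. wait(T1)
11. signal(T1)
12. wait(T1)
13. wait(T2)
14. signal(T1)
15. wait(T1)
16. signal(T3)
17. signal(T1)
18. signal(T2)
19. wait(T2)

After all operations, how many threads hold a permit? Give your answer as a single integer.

Answer: 1

Derivation:
Step 1: wait(T3) -> count=1 queue=[] holders={T3}
Step 2: wait(T1) -> count=0 queue=[] holders={T1,T3}
Step 3: wait(T2) -> count=0 queue=[T2] holders={T1,T3}
Step 4: signal(T3) -> count=0 queue=[] holders={T1,T2}
Step 5: signal(T1) -> count=1 queue=[] holders={T2}
Step 6: wait(T1) -> count=0 queue=[] holders={T1,T2}
Step 7: signal(T1) -> count=1 queue=[] holders={T2}
Step 8: signal(T2) -> count=2 queue=[] holders={none}
Step 9: wait(T3) -> count=1 queue=[] holders={T3}
Step 10: wait(T1) -> count=0 queue=[] holders={T1,T3}
Step 11: signal(T1) -> count=1 queue=[] holders={T3}
Step 12: wait(T1) -> count=0 queue=[] holders={T1,T3}
Step 13: wait(T2) -> count=0 queue=[T2] holders={T1,T3}
Step 14: signal(T1) -> count=0 queue=[] holders={T2,T3}
Step 15: wait(T1) -> count=0 queue=[T1] holders={T2,T3}
Step 16: signal(T3) -> count=0 queue=[] holders={T1,T2}
Step 17: signal(T1) -> count=1 queue=[] holders={T2}
Step 18: signal(T2) -> count=2 queue=[] holders={none}
Step 19: wait(T2) -> count=1 queue=[] holders={T2}
Final holders: {T2} -> 1 thread(s)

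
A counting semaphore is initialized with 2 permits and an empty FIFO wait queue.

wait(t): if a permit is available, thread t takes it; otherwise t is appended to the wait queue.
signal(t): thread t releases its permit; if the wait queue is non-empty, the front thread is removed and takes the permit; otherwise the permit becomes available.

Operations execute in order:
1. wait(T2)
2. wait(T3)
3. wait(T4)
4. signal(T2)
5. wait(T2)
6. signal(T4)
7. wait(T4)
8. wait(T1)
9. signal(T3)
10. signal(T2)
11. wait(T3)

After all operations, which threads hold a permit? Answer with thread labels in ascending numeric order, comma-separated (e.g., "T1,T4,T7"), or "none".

Step 1: wait(T2) -> count=1 queue=[] holders={T2}
Step 2: wait(T3) -> count=0 queue=[] holders={T2,T3}
Step 3: wait(T4) -> count=0 queue=[T4] holders={T2,T3}
Step 4: signal(T2) -> count=0 queue=[] holders={T3,T4}
Step 5: wait(T2) -> count=0 queue=[T2] holders={T3,T4}
Step 6: signal(T4) -> count=0 queue=[] holders={T2,T3}
Step 7: wait(T4) -> count=0 queue=[T4] holders={T2,T3}
Step 8: wait(T1) -> count=0 queue=[T4,T1] holders={T2,T3}
Step 9: signal(T3) -> count=0 queue=[T1] holders={T2,T4}
Step 10: signal(T2) -> count=0 queue=[] holders={T1,T4}
Step 11: wait(T3) -> count=0 queue=[T3] holders={T1,T4}
Final holders: T1,T4

Answer: T1,T4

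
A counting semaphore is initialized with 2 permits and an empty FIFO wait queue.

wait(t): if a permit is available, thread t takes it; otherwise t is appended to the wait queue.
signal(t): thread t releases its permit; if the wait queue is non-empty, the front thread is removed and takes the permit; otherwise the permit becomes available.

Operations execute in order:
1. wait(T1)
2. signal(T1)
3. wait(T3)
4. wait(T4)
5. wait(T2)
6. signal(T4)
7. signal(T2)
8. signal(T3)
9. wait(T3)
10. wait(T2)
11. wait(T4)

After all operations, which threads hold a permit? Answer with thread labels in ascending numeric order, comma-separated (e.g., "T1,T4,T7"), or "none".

Step 1: wait(T1) -> count=1 queue=[] holders={T1}
Step 2: signal(T1) -> count=2 queue=[] holders={none}
Step 3: wait(T3) -> count=1 queue=[] holders={T3}
Step 4: wait(T4) -> count=0 queue=[] holders={T3,T4}
Step 5: wait(T2) -> count=0 queue=[T2] holders={T3,T4}
Step 6: signal(T4) -> count=0 queue=[] holders={T2,T3}
Step 7: signal(T2) -> count=1 queue=[] holders={T3}
Step 8: signal(T3) -> count=2 queue=[] holders={none}
Step 9: wait(T3) -> count=1 queue=[] holders={T3}
Step 10: wait(T2) -> count=0 queue=[] holders={T2,T3}
Step 11: wait(T4) -> count=0 queue=[T4] holders={T2,T3}
Final holders: T2,T3

Answer: T2,T3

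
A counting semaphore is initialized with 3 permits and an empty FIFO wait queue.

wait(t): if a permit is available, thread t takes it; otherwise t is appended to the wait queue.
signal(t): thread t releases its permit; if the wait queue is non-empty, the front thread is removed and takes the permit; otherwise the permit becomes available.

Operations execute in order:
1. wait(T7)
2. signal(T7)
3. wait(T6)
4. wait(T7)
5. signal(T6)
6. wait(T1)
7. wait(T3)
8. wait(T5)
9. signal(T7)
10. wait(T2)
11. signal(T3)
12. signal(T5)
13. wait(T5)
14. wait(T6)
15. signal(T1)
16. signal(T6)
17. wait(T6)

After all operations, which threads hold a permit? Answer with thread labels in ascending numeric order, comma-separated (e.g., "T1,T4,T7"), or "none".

Step 1: wait(T7) -> count=2 queue=[] holders={T7}
Step 2: signal(T7) -> count=3 queue=[] holders={none}
Step 3: wait(T6) -> count=2 queue=[] holders={T6}
Step 4: wait(T7) -> count=1 queue=[] holders={T6,T7}
Step 5: signal(T6) -> count=2 queue=[] holders={T7}
Step 6: wait(T1) -> count=1 queue=[] holders={T1,T7}
Step 7: wait(T3) -> count=0 queue=[] holders={T1,T3,T7}
Step 8: wait(T5) -> count=0 queue=[T5] holders={T1,T3,T7}
Step 9: signal(T7) -> count=0 queue=[] holders={T1,T3,T5}
Step 10: wait(T2) -> count=0 queue=[T2] holders={T1,T3,T5}
Step 11: signal(T3) -> count=0 queue=[] holders={T1,T2,T5}
Step 12: signal(T5) -> count=1 queue=[] holders={T1,T2}
Step 13: wait(T5) -> count=0 queue=[] holders={T1,T2,T5}
Step 14: wait(T6) -> count=0 queue=[T6] holders={T1,T2,T5}
Step 15: signal(T1) -> count=0 queue=[] holders={T2,T5,T6}
Step 16: signal(T6) -> count=1 queue=[] holders={T2,T5}
Step 17: wait(T6) -> count=0 queue=[] holders={T2,T5,T6}
Final holders: T2,T5,T6

Answer: T2,T5,T6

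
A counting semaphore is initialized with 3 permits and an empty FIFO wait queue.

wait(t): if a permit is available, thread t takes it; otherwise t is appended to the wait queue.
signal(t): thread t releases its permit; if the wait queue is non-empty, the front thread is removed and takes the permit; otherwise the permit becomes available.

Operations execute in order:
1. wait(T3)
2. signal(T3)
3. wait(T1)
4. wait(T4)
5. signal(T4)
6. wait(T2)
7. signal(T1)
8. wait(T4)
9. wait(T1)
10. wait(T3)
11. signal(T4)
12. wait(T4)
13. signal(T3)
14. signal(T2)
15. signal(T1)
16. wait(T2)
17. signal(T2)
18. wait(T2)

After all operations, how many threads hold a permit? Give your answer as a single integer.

Answer: 2

Derivation:
Step 1: wait(T3) -> count=2 queue=[] holders={T3}
Step 2: signal(T3) -> count=3 queue=[] holders={none}
Step 3: wait(T1) -> count=2 queue=[] holders={T1}
Step 4: wait(T4) -> count=1 queue=[] holders={T1,T4}
Step 5: signal(T4) -> count=2 queue=[] holders={T1}
Step 6: wait(T2) -> count=1 queue=[] holders={T1,T2}
Step 7: signal(T1) -> count=2 queue=[] holders={T2}
Step 8: wait(T4) -> count=1 queue=[] holders={T2,T4}
Step 9: wait(T1) -> count=0 queue=[] holders={T1,T2,T4}
Step 10: wait(T3) -> count=0 queue=[T3] holders={T1,T2,T4}
Step 11: signal(T4) -> count=0 queue=[] holders={T1,T2,T3}
Step 12: wait(T4) -> count=0 queue=[T4] holders={T1,T2,T3}
Step 13: signal(T3) -> count=0 queue=[] holders={T1,T2,T4}
Step 14: signal(T2) -> count=1 queue=[] holders={T1,T4}
Step 15: signal(T1) -> count=2 queue=[] holders={T4}
Step 16: wait(T2) -> count=1 queue=[] holders={T2,T4}
Step 17: signal(T2) -> count=2 queue=[] holders={T4}
Step 18: wait(T2) -> count=1 queue=[] holders={T2,T4}
Final holders: {T2,T4} -> 2 thread(s)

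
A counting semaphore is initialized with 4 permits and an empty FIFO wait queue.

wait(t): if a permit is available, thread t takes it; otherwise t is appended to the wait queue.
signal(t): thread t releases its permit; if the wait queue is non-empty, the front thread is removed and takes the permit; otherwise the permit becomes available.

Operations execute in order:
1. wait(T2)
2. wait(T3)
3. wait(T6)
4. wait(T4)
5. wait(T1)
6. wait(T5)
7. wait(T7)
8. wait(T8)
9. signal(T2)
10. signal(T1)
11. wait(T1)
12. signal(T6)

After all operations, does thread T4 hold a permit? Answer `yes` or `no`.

Step 1: wait(T2) -> count=3 queue=[] holders={T2}
Step 2: wait(T3) -> count=2 queue=[] holders={T2,T3}
Step 3: wait(T6) -> count=1 queue=[] holders={T2,T3,T6}
Step 4: wait(T4) -> count=0 queue=[] holders={T2,T3,T4,T6}
Step 5: wait(T1) -> count=0 queue=[T1] holders={T2,T3,T4,T6}
Step 6: wait(T5) -> count=0 queue=[T1,T5] holders={T2,T3,T4,T6}
Step 7: wait(T7) -> count=0 queue=[T1,T5,T7] holders={T2,T3,T4,T6}
Step 8: wait(T8) -> count=0 queue=[T1,T5,T7,T8] holders={T2,T3,T4,T6}
Step 9: signal(T2) -> count=0 queue=[T5,T7,T8] holders={T1,T3,T4,T6}
Step 10: signal(T1) -> count=0 queue=[T7,T8] holders={T3,T4,T5,T6}
Step 11: wait(T1) -> count=0 queue=[T7,T8,T1] holders={T3,T4,T5,T6}
Step 12: signal(T6) -> count=0 queue=[T8,T1] holders={T3,T4,T5,T7}
Final holders: {T3,T4,T5,T7} -> T4 in holders

Answer: yes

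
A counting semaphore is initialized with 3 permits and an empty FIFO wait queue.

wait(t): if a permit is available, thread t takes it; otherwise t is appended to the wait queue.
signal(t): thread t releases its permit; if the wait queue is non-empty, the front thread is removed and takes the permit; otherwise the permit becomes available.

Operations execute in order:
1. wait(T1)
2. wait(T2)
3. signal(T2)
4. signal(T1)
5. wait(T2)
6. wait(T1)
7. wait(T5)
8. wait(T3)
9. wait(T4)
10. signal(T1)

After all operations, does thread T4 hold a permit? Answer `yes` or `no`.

Step 1: wait(T1) -> count=2 queue=[] holders={T1}
Step 2: wait(T2) -> count=1 queue=[] holders={T1,T2}
Step 3: signal(T2) -> count=2 queue=[] holders={T1}
Step 4: signal(T1) -> count=3 queue=[] holders={none}
Step 5: wait(T2) -> count=2 queue=[] holders={T2}
Step 6: wait(T1) -> count=1 queue=[] holders={T1,T2}
Step 7: wait(T5) -> count=0 queue=[] holders={T1,T2,T5}
Step 8: wait(T3) -> count=0 queue=[T3] holders={T1,T2,T5}
Step 9: wait(T4) -> count=0 queue=[T3,T4] holders={T1,T2,T5}
Step 10: signal(T1) -> count=0 queue=[T4] holders={T2,T3,T5}
Final holders: {T2,T3,T5} -> T4 not in holders

Answer: no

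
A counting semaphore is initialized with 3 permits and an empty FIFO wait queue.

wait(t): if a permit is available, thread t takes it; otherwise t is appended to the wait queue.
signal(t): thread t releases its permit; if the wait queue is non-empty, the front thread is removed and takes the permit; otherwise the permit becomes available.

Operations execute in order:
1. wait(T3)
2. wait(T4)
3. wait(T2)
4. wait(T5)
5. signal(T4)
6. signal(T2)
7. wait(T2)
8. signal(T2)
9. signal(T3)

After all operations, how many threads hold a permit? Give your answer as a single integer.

Answer: 1

Derivation:
Step 1: wait(T3) -> count=2 queue=[] holders={T3}
Step 2: wait(T4) -> count=1 queue=[] holders={T3,T4}
Step 3: wait(T2) -> count=0 queue=[] holders={T2,T3,T4}
Step 4: wait(T5) -> count=0 queue=[T5] holders={T2,T3,T4}
Step 5: signal(T4) -> count=0 queue=[] holders={T2,T3,T5}
Step 6: signal(T2) -> count=1 queue=[] holders={T3,T5}
Step 7: wait(T2) -> count=0 queue=[] holders={T2,T3,T5}
Step 8: signal(T2) -> count=1 queue=[] holders={T3,T5}
Step 9: signal(T3) -> count=2 queue=[] holders={T5}
Final holders: {T5} -> 1 thread(s)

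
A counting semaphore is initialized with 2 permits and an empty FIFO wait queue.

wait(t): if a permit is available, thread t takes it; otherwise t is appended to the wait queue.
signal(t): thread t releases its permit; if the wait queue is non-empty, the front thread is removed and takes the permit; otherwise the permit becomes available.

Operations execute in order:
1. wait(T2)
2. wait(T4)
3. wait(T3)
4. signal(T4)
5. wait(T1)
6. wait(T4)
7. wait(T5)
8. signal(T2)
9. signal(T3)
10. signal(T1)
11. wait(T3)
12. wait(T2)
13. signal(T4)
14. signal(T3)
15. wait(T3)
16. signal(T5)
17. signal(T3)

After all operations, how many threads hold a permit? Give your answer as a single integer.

Answer: 1

Derivation:
Step 1: wait(T2) -> count=1 queue=[] holders={T2}
Step 2: wait(T4) -> count=0 queue=[] holders={T2,T4}
Step 3: wait(T3) -> count=0 queue=[T3] holders={T2,T4}
Step 4: signal(T4) -> count=0 queue=[] holders={T2,T3}
Step 5: wait(T1) -> count=0 queue=[T1] holders={T2,T3}
Step 6: wait(T4) -> count=0 queue=[T1,T4] holders={T2,T3}
Step 7: wait(T5) -> count=0 queue=[T1,T4,T5] holders={T2,T3}
Step 8: signal(T2) -> count=0 queue=[T4,T5] holders={T1,T3}
Step 9: signal(T3) -> count=0 queue=[T5] holders={T1,T4}
Step 10: signal(T1) -> count=0 queue=[] holders={T4,T5}
Step 11: wait(T3) -> count=0 queue=[T3] holders={T4,T5}
Step 12: wait(T2) -> count=0 queue=[T3,T2] holders={T4,T5}
Step 13: signal(T4) -> count=0 queue=[T2] holders={T3,T5}
Step 14: signal(T3) -> count=0 queue=[] holders={T2,T5}
Step 15: wait(T3) -> count=0 queue=[T3] holders={T2,T5}
Step 16: signal(T5) -> count=0 queue=[] holders={T2,T3}
Step 17: signal(T3) -> count=1 queue=[] holders={T2}
Final holders: {T2} -> 1 thread(s)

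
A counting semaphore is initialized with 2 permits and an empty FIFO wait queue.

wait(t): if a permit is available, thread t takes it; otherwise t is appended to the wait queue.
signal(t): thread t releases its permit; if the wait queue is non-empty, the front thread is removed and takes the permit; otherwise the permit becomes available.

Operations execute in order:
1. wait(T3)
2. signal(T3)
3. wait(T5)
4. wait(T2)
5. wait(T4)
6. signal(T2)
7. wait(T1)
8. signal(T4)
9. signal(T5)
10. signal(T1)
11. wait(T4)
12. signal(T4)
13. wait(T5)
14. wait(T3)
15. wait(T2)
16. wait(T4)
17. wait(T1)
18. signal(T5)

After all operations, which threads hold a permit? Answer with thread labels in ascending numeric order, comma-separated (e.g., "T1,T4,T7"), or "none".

Answer: T2,T3

Derivation:
Step 1: wait(T3) -> count=1 queue=[] holders={T3}
Step 2: signal(T3) -> count=2 queue=[] holders={none}
Step 3: wait(T5) -> count=1 queue=[] holders={T5}
Step 4: wait(T2) -> count=0 queue=[] holders={T2,T5}
Step 5: wait(T4) -> count=0 queue=[T4] holders={T2,T5}
Step 6: signal(T2) -> count=0 queue=[] holders={T4,T5}
Step 7: wait(T1) -> count=0 queue=[T1] holders={T4,T5}
Step 8: signal(T4) -> count=0 queue=[] holders={T1,T5}
Step 9: signal(T5) -> count=1 queue=[] holders={T1}
Step 10: signal(T1) -> count=2 queue=[] holders={none}
Step 11: wait(T4) -> count=1 queue=[] holders={T4}
Step 12: signal(T4) -> count=2 queue=[] holders={none}
Step 13: wait(T5) -> count=1 queue=[] holders={T5}
Step 14: wait(T3) -> count=0 queue=[] holders={T3,T5}
Step 15: wait(T2) -> count=0 queue=[T2] holders={T3,T5}
Step 16: wait(T4) -> count=0 queue=[T2,T4] holders={T3,T5}
Step 17: wait(T1) -> count=0 queue=[T2,T4,T1] holders={T3,T5}
Step 18: signal(T5) -> count=0 queue=[T4,T1] holders={T2,T3}
Final holders: T2,T3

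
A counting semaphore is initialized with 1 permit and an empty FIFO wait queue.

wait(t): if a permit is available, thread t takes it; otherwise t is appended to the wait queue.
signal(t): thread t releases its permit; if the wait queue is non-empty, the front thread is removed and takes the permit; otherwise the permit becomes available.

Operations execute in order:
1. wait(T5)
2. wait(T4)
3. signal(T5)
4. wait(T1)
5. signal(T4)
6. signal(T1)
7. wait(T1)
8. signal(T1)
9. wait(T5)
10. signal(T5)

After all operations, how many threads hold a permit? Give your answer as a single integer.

Step 1: wait(T5) -> count=0 queue=[] holders={T5}
Step 2: wait(T4) -> count=0 queue=[T4] holders={T5}
Step 3: signal(T5) -> count=0 queue=[] holders={T4}
Step 4: wait(T1) -> count=0 queue=[T1] holders={T4}
Step 5: signal(T4) -> count=0 queue=[] holders={T1}
Step 6: signal(T1) -> count=1 queue=[] holders={none}
Step 7: wait(T1) -> count=0 queue=[] holders={T1}
Step 8: signal(T1) -> count=1 queue=[] holders={none}
Step 9: wait(T5) -> count=0 queue=[] holders={T5}
Step 10: signal(T5) -> count=1 queue=[] holders={none}
Final holders: {none} -> 0 thread(s)

Answer: 0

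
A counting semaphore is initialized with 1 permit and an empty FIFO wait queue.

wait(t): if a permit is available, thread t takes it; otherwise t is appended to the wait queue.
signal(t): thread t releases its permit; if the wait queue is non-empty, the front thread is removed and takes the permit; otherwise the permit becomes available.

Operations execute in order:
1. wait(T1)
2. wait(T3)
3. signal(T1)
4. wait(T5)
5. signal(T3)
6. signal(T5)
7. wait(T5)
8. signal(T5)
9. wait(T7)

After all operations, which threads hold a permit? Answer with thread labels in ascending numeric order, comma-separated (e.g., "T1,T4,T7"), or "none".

Answer: T7

Derivation:
Step 1: wait(T1) -> count=0 queue=[] holders={T1}
Step 2: wait(T3) -> count=0 queue=[T3] holders={T1}
Step 3: signal(T1) -> count=0 queue=[] holders={T3}
Step 4: wait(T5) -> count=0 queue=[T5] holders={T3}
Step 5: signal(T3) -> count=0 queue=[] holders={T5}
Step 6: signal(T5) -> count=1 queue=[] holders={none}
Step 7: wait(T5) -> count=0 queue=[] holders={T5}
Step 8: signal(T5) -> count=1 queue=[] holders={none}
Step 9: wait(T7) -> count=0 queue=[] holders={T7}
Final holders: T7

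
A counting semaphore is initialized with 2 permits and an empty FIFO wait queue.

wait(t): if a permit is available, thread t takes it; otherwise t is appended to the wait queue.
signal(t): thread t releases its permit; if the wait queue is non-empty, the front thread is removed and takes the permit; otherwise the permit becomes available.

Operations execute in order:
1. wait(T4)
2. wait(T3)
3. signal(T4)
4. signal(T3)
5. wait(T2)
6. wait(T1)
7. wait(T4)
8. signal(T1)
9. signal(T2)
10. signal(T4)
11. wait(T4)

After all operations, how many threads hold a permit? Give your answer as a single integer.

Step 1: wait(T4) -> count=1 queue=[] holders={T4}
Step 2: wait(T3) -> count=0 queue=[] holders={T3,T4}
Step 3: signal(T4) -> count=1 queue=[] holders={T3}
Step 4: signal(T3) -> count=2 queue=[] holders={none}
Step 5: wait(T2) -> count=1 queue=[] holders={T2}
Step 6: wait(T1) -> count=0 queue=[] holders={T1,T2}
Step 7: wait(T4) -> count=0 queue=[T4] holders={T1,T2}
Step 8: signal(T1) -> count=0 queue=[] holders={T2,T4}
Step 9: signal(T2) -> count=1 queue=[] holders={T4}
Step 10: signal(T4) -> count=2 queue=[] holders={none}
Step 11: wait(T4) -> count=1 queue=[] holders={T4}
Final holders: {T4} -> 1 thread(s)

Answer: 1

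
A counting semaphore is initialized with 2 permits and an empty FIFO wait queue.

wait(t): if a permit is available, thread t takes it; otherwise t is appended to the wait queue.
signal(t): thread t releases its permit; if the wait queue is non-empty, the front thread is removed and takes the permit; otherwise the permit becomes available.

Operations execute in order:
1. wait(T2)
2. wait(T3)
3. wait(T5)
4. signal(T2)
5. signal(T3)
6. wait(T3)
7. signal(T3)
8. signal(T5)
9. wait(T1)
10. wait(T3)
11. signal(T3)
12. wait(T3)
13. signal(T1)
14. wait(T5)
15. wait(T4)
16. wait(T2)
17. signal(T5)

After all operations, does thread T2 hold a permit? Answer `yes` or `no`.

Answer: no

Derivation:
Step 1: wait(T2) -> count=1 queue=[] holders={T2}
Step 2: wait(T3) -> count=0 queue=[] holders={T2,T3}
Step 3: wait(T5) -> count=0 queue=[T5] holders={T2,T3}
Step 4: signal(T2) -> count=0 queue=[] holders={T3,T5}
Step 5: signal(T3) -> count=1 queue=[] holders={T5}
Step 6: wait(T3) -> count=0 queue=[] holders={T3,T5}
Step 7: signal(T3) -> count=1 queue=[] holders={T5}
Step 8: signal(T5) -> count=2 queue=[] holders={none}
Step 9: wait(T1) -> count=1 queue=[] holders={T1}
Step 10: wait(T3) -> count=0 queue=[] holders={T1,T3}
Step 11: signal(T3) -> count=1 queue=[] holders={T1}
Step 12: wait(T3) -> count=0 queue=[] holders={T1,T3}
Step 13: signal(T1) -> count=1 queue=[] holders={T3}
Step 14: wait(T5) -> count=0 queue=[] holders={T3,T5}
Step 15: wait(T4) -> count=0 queue=[T4] holders={T3,T5}
Step 16: wait(T2) -> count=0 queue=[T4,T2] holders={T3,T5}
Step 17: signal(T5) -> count=0 queue=[T2] holders={T3,T4}
Final holders: {T3,T4} -> T2 not in holders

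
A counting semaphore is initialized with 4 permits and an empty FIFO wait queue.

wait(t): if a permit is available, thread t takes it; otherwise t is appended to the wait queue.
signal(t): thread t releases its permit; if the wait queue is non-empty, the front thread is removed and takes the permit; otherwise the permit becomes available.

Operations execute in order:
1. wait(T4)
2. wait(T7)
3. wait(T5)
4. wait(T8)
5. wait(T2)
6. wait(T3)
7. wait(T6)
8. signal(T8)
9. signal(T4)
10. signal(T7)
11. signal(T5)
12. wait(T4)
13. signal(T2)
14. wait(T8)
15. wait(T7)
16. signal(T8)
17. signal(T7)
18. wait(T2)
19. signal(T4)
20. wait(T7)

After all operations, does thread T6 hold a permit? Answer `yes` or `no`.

Answer: yes

Derivation:
Step 1: wait(T4) -> count=3 queue=[] holders={T4}
Step 2: wait(T7) -> count=2 queue=[] holders={T4,T7}
Step 3: wait(T5) -> count=1 queue=[] holders={T4,T5,T7}
Step 4: wait(T8) -> count=0 queue=[] holders={T4,T5,T7,T8}
Step 5: wait(T2) -> count=0 queue=[T2] holders={T4,T5,T7,T8}
Step 6: wait(T3) -> count=0 queue=[T2,T3] holders={T4,T5,T7,T8}
Step 7: wait(T6) -> count=0 queue=[T2,T3,T6] holders={T4,T5,T7,T8}
Step 8: signal(T8) -> count=0 queue=[T3,T6] holders={T2,T4,T5,T7}
Step 9: signal(T4) -> count=0 queue=[T6] holders={T2,T3,T5,T7}
Step 10: signal(T7) -> count=0 queue=[] holders={T2,T3,T5,T6}
Step 11: signal(T5) -> count=1 queue=[] holders={T2,T3,T6}
Step 12: wait(T4) -> count=0 queue=[] holders={T2,T3,T4,T6}
Step 13: signal(T2) -> count=1 queue=[] holders={T3,T4,T6}
Step 14: wait(T8) -> count=0 queue=[] holders={T3,T4,T6,T8}
Step 15: wait(T7) -> count=0 queue=[T7] holders={T3,T4,T6,T8}
Step 16: signal(T8) -> count=0 queue=[] holders={T3,T4,T6,T7}
Step 17: signal(T7) -> count=1 queue=[] holders={T3,T4,T6}
Step 18: wait(T2) -> count=0 queue=[] holders={T2,T3,T4,T6}
Step 19: signal(T4) -> count=1 queue=[] holders={T2,T3,T6}
Step 20: wait(T7) -> count=0 queue=[] holders={T2,T3,T6,T7}
Final holders: {T2,T3,T6,T7} -> T6 in holders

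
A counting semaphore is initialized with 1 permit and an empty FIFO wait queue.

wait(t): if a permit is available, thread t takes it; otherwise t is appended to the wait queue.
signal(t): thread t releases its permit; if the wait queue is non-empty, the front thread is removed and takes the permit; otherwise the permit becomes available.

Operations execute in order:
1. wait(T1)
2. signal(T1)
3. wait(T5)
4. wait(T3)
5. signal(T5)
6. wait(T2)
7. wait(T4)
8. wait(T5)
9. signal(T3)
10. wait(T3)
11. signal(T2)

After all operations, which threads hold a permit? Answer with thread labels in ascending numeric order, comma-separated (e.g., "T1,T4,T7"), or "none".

Answer: T4

Derivation:
Step 1: wait(T1) -> count=0 queue=[] holders={T1}
Step 2: signal(T1) -> count=1 queue=[] holders={none}
Step 3: wait(T5) -> count=0 queue=[] holders={T5}
Step 4: wait(T3) -> count=0 queue=[T3] holders={T5}
Step 5: signal(T5) -> count=0 queue=[] holders={T3}
Step 6: wait(T2) -> count=0 queue=[T2] holders={T3}
Step 7: wait(T4) -> count=0 queue=[T2,T4] holders={T3}
Step 8: wait(T5) -> count=0 queue=[T2,T4,T5] holders={T3}
Step 9: signal(T3) -> count=0 queue=[T4,T5] holders={T2}
Step 10: wait(T3) -> count=0 queue=[T4,T5,T3] holders={T2}
Step 11: signal(T2) -> count=0 queue=[T5,T3] holders={T4}
Final holders: T4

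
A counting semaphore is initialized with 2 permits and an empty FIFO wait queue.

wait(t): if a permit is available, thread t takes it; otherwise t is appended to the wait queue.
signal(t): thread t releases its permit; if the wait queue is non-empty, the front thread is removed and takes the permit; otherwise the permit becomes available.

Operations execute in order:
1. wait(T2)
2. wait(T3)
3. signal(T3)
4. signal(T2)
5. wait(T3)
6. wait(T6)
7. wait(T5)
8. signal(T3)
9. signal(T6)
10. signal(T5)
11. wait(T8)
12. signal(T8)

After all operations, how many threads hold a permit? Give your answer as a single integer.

Answer: 0

Derivation:
Step 1: wait(T2) -> count=1 queue=[] holders={T2}
Step 2: wait(T3) -> count=0 queue=[] holders={T2,T3}
Step 3: signal(T3) -> count=1 queue=[] holders={T2}
Step 4: signal(T2) -> count=2 queue=[] holders={none}
Step 5: wait(T3) -> count=1 queue=[] holders={T3}
Step 6: wait(T6) -> count=0 queue=[] holders={T3,T6}
Step 7: wait(T5) -> count=0 queue=[T5] holders={T3,T6}
Step 8: signal(T3) -> count=0 queue=[] holders={T5,T6}
Step 9: signal(T6) -> count=1 queue=[] holders={T5}
Step 10: signal(T5) -> count=2 queue=[] holders={none}
Step 11: wait(T8) -> count=1 queue=[] holders={T8}
Step 12: signal(T8) -> count=2 queue=[] holders={none}
Final holders: {none} -> 0 thread(s)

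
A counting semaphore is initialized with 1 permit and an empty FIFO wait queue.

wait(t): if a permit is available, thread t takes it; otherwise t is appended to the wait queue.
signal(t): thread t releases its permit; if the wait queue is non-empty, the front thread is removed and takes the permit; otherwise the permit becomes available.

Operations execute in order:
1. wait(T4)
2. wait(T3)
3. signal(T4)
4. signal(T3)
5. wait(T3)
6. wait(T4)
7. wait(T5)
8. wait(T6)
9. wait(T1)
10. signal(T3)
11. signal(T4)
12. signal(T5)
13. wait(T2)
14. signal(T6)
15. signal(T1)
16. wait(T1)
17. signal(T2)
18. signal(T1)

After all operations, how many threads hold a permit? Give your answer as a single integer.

Answer: 0

Derivation:
Step 1: wait(T4) -> count=0 queue=[] holders={T4}
Step 2: wait(T3) -> count=0 queue=[T3] holders={T4}
Step 3: signal(T4) -> count=0 queue=[] holders={T3}
Step 4: signal(T3) -> count=1 queue=[] holders={none}
Step 5: wait(T3) -> count=0 queue=[] holders={T3}
Step 6: wait(T4) -> count=0 queue=[T4] holders={T3}
Step 7: wait(T5) -> count=0 queue=[T4,T5] holders={T3}
Step 8: wait(T6) -> count=0 queue=[T4,T5,T6] holders={T3}
Step 9: wait(T1) -> count=0 queue=[T4,T5,T6,T1] holders={T3}
Step 10: signal(T3) -> count=0 queue=[T5,T6,T1] holders={T4}
Step 11: signal(T4) -> count=0 queue=[T6,T1] holders={T5}
Step 12: signal(T5) -> count=0 queue=[T1] holders={T6}
Step 13: wait(T2) -> count=0 queue=[T1,T2] holders={T6}
Step 14: signal(T6) -> count=0 queue=[T2] holders={T1}
Step 15: signal(T1) -> count=0 queue=[] holders={T2}
Step 16: wait(T1) -> count=0 queue=[T1] holders={T2}
Step 17: signal(T2) -> count=0 queue=[] holders={T1}
Step 18: signal(T1) -> count=1 queue=[] holders={none}
Final holders: {none} -> 0 thread(s)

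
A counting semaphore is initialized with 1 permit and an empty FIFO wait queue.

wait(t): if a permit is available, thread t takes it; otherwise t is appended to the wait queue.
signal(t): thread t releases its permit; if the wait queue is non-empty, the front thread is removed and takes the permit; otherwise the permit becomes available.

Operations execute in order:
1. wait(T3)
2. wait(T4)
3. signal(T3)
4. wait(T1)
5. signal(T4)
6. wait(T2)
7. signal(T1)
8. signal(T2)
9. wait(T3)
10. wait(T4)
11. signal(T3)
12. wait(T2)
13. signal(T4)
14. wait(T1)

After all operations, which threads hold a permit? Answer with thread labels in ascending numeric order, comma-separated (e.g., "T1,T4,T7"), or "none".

Step 1: wait(T3) -> count=0 queue=[] holders={T3}
Step 2: wait(T4) -> count=0 queue=[T4] holders={T3}
Step 3: signal(T3) -> count=0 queue=[] holders={T4}
Step 4: wait(T1) -> count=0 queue=[T1] holders={T4}
Step 5: signal(T4) -> count=0 queue=[] holders={T1}
Step 6: wait(T2) -> count=0 queue=[T2] holders={T1}
Step 7: signal(T1) -> count=0 queue=[] holders={T2}
Step 8: signal(T2) -> count=1 queue=[] holders={none}
Step 9: wait(T3) -> count=0 queue=[] holders={T3}
Step 10: wait(T4) -> count=0 queue=[T4] holders={T3}
Step 11: signal(T3) -> count=0 queue=[] holders={T4}
Step 12: wait(T2) -> count=0 queue=[T2] holders={T4}
Step 13: signal(T4) -> count=0 queue=[] holders={T2}
Step 14: wait(T1) -> count=0 queue=[T1] holders={T2}
Final holders: T2

Answer: T2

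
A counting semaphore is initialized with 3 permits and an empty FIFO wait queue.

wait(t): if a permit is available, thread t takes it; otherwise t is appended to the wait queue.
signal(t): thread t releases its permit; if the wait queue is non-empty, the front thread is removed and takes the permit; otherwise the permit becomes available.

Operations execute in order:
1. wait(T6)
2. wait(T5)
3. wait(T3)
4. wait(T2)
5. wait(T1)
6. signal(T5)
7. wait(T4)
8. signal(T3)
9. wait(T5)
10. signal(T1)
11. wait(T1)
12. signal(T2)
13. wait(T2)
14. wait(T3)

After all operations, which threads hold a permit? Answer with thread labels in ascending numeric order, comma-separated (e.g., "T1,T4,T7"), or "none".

Step 1: wait(T6) -> count=2 queue=[] holders={T6}
Step 2: wait(T5) -> count=1 queue=[] holders={T5,T6}
Step 3: wait(T3) -> count=0 queue=[] holders={T3,T5,T6}
Step 4: wait(T2) -> count=0 queue=[T2] holders={T3,T5,T6}
Step 5: wait(T1) -> count=0 queue=[T2,T1] holders={T3,T5,T6}
Step 6: signal(T5) -> count=0 queue=[T1] holders={T2,T3,T6}
Step 7: wait(T4) -> count=0 queue=[T1,T4] holders={T2,T3,T6}
Step 8: signal(T3) -> count=0 queue=[T4] holders={T1,T2,T6}
Step 9: wait(T5) -> count=0 queue=[T4,T5] holders={T1,T2,T6}
Step 10: signal(T1) -> count=0 queue=[T5] holders={T2,T4,T6}
Step 11: wait(T1) -> count=0 queue=[T5,T1] holders={T2,T4,T6}
Step 12: signal(T2) -> count=0 queue=[T1] holders={T4,T5,T6}
Step 13: wait(T2) -> count=0 queue=[T1,T2] holders={T4,T5,T6}
Step 14: wait(T3) -> count=0 queue=[T1,T2,T3] holders={T4,T5,T6}
Final holders: T4,T5,T6

Answer: T4,T5,T6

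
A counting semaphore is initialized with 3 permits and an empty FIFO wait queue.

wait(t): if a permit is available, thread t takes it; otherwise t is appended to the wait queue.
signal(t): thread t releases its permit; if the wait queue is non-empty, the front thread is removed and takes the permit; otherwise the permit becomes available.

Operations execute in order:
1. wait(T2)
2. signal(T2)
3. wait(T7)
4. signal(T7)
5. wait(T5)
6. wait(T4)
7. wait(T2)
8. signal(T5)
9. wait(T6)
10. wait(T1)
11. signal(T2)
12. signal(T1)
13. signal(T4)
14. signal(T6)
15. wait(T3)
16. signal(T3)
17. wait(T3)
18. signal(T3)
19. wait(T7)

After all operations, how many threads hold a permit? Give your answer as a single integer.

Answer: 1

Derivation:
Step 1: wait(T2) -> count=2 queue=[] holders={T2}
Step 2: signal(T2) -> count=3 queue=[] holders={none}
Step 3: wait(T7) -> count=2 queue=[] holders={T7}
Step 4: signal(T7) -> count=3 queue=[] holders={none}
Step 5: wait(T5) -> count=2 queue=[] holders={T5}
Step 6: wait(T4) -> count=1 queue=[] holders={T4,T5}
Step 7: wait(T2) -> count=0 queue=[] holders={T2,T4,T5}
Step 8: signal(T5) -> count=1 queue=[] holders={T2,T4}
Step 9: wait(T6) -> count=0 queue=[] holders={T2,T4,T6}
Step 10: wait(T1) -> count=0 queue=[T1] holders={T2,T4,T6}
Step 11: signal(T2) -> count=0 queue=[] holders={T1,T4,T6}
Step 12: signal(T1) -> count=1 queue=[] holders={T4,T6}
Step 13: signal(T4) -> count=2 queue=[] holders={T6}
Step 14: signal(T6) -> count=3 queue=[] holders={none}
Step 15: wait(T3) -> count=2 queue=[] holders={T3}
Step 16: signal(T3) -> count=3 queue=[] holders={none}
Step 17: wait(T3) -> count=2 queue=[] holders={T3}
Step 18: signal(T3) -> count=3 queue=[] holders={none}
Step 19: wait(T7) -> count=2 queue=[] holders={T7}
Final holders: {T7} -> 1 thread(s)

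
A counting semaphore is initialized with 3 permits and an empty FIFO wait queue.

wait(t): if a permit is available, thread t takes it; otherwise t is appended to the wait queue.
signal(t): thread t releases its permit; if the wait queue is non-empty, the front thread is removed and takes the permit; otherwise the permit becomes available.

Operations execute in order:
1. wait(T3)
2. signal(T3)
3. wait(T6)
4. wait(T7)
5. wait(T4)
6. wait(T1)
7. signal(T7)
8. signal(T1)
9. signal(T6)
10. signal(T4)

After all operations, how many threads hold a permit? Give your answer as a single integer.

Step 1: wait(T3) -> count=2 queue=[] holders={T3}
Step 2: signal(T3) -> count=3 queue=[] holders={none}
Step 3: wait(T6) -> count=2 queue=[] holders={T6}
Step 4: wait(T7) -> count=1 queue=[] holders={T6,T7}
Step 5: wait(T4) -> count=0 queue=[] holders={T4,T6,T7}
Step 6: wait(T1) -> count=0 queue=[T1] holders={T4,T6,T7}
Step 7: signal(T7) -> count=0 queue=[] holders={T1,T4,T6}
Step 8: signal(T1) -> count=1 queue=[] holders={T4,T6}
Step 9: signal(T6) -> count=2 queue=[] holders={T4}
Step 10: signal(T4) -> count=3 queue=[] holders={none}
Final holders: {none} -> 0 thread(s)

Answer: 0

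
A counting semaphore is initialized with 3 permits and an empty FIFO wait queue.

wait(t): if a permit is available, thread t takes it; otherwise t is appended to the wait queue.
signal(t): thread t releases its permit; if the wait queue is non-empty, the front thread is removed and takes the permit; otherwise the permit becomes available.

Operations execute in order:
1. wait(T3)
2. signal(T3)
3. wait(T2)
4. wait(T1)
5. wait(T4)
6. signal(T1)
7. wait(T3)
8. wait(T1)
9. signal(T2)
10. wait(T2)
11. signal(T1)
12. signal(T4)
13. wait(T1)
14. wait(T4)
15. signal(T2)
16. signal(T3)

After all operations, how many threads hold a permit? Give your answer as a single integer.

Step 1: wait(T3) -> count=2 queue=[] holders={T3}
Step 2: signal(T3) -> count=3 queue=[] holders={none}
Step 3: wait(T2) -> count=2 queue=[] holders={T2}
Step 4: wait(T1) -> count=1 queue=[] holders={T1,T2}
Step 5: wait(T4) -> count=0 queue=[] holders={T1,T2,T4}
Step 6: signal(T1) -> count=1 queue=[] holders={T2,T4}
Step 7: wait(T3) -> count=0 queue=[] holders={T2,T3,T4}
Step 8: wait(T1) -> count=0 queue=[T1] holders={T2,T3,T4}
Step 9: signal(T2) -> count=0 queue=[] holders={T1,T3,T4}
Step 10: wait(T2) -> count=0 queue=[T2] holders={T1,T3,T4}
Step 11: signal(T1) -> count=0 queue=[] holders={T2,T3,T4}
Step 12: signal(T4) -> count=1 queue=[] holders={T2,T3}
Step 13: wait(T1) -> count=0 queue=[] holders={T1,T2,T3}
Step 14: wait(T4) -> count=0 queue=[T4] holders={T1,T2,T3}
Step 15: signal(T2) -> count=0 queue=[] holders={T1,T3,T4}
Step 16: signal(T3) -> count=1 queue=[] holders={T1,T4}
Final holders: {T1,T4} -> 2 thread(s)

Answer: 2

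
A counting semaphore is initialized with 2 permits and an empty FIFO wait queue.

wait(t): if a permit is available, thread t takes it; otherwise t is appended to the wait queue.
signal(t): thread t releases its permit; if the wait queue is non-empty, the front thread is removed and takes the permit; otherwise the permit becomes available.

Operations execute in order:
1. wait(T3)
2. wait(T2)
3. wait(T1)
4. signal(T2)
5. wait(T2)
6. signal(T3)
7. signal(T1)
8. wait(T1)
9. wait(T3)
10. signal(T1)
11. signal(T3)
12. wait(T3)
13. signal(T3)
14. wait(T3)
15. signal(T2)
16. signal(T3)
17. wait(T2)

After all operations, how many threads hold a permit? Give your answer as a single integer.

Step 1: wait(T3) -> count=1 queue=[] holders={T3}
Step 2: wait(T2) -> count=0 queue=[] holders={T2,T3}
Step 3: wait(T1) -> count=0 queue=[T1] holders={T2,T3}
Step 4: signal(T2) -> count=0 queue=[] holders={T1,T3}
Step 5: wait(T2) -> count=0 queue=[T2] holders={T1,T3}
Step 6: signal(T3) -> count=0 queue=[] holders={T1,T2}
Step 7: signal(T1) -> count=1 queue=[] holders={T2}
Step 8: wait(T1) -> count=0 queue=[] holders={T1,T2}
Step 9: wait(T3) -> count=0 queue=[T3] holders={T1,T2}
Step 10: signal(T1) -> count=0 queue=[] holders={T2,T3}
Step 11: signal(T3) -> count=1 queue=[] holders={T2}
Step 12: wait(T3) -> count=0 queue=[] holders={T2,T3}
Step 13: signal(T3) -> count=1 queue=[] holders={T2}
Step 14: wait(T3) -> count=0 queue=[] holders={T2,T3}
Step 15: signal(T2) -> count=1 queue=[] holders={T3}
Step 16: signal(T3) -> count=2 queue=[] holders={none}
Step 17: wait(T2) -> count=1 queue=[] holders={T2}
Final holders: {T2} -> 1 thread(s)

Answer: 1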